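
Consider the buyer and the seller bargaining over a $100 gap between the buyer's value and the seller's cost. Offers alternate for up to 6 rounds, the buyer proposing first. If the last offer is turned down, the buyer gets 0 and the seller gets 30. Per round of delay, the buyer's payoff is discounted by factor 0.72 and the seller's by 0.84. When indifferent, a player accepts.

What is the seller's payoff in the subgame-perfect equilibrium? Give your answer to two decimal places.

Solve by backward induction from round 6.
Round 6 (the seller proposes): the buyer will accept anything ≥ 0, so the seller offers 0 and keeps 100.
Round 5 (the buyer proposes): the seller can get 100 next round, worth 0.84 × 100 = 84 now. The buyer offers 84 and keeps 100 − 84 = 16.
Round 4 (the seller proposes): the buyer can get 16 next round, worth 0.72 × 16 = 11.52 now, so the seller offers 11.52, keeping 88.48.
Round 3 (the buyer proposes): the seller can get 88.48 next round, worth 0.84 × 88.48 = 74.3232 now, so the buyer offers 74.3232, keeping 25.6768.
Round 2 (the seller proposes): the buyer can get 25.6768 next round, worth 0.72 × 25.6768 = 18.487296 now; the seller offers that and keeps 81.512704.
Round 1 (the buyer proposes): the seller can get 81.512704 next round, worth 0.84 × 81.512704 = 68.47067136 now. The buyer offers 68.47067136 and keeps 100 − 68.47067136 = 31.52932864.

68.47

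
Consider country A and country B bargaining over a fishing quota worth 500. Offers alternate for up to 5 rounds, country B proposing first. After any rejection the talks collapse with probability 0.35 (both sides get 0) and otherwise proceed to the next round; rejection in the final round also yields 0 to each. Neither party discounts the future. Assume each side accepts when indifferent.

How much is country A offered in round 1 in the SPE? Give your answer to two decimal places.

Round 5 (country B proposes): country A will accept anything ≥ 0, so country B offers 0 and keeps 500.
Round 4 (country A proposes): rejecting gives country B an expected 0.65 × 500 = 325, so country A offers 325, keeping 175.
Round 3 (country B proposes): rejecting gives country A an expected 0.65 × 175 = 113.75; country B offers that and keeps 386.25.
Round 2 (country A proposes): rejecting gives country B an expected 0.65 × 386.25 = 251.0625; country A offers that and keeps 248.9375.
Round 1 (country B proposes): rejecting gives country A an expected 0.65 × 248.9375 = 161.809375. Country B offers 161.809375 and keeps 500 − 161.809375 = 338.190625.

161.81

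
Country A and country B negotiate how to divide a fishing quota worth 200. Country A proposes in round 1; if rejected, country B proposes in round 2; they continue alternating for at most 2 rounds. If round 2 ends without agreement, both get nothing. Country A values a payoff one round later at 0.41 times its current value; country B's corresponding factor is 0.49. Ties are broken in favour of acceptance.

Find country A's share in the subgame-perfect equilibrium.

102

Work backward from the last round.
Round 2 (country B proposes): rejection yields 0 for country A; country B offers 0 and keeps 200.
Round 1 (country A proposes): country B can get 200 next round, worth 0.49 × 200 = 98 now. Country A offers 98 and keeps 200 − 98 = 102.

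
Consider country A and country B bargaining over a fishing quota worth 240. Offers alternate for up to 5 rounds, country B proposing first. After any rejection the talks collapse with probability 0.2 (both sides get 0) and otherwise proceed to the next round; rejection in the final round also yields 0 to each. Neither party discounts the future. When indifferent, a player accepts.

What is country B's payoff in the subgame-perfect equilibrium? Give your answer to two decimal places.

177.02

Round 5 (country B proposes): country A will accept anything ≥ 0, so country B offers 0 and keeps 240.
Round 4 (country A proposes): rejecting gives country B an expected 0.8 × 240 = 192; country A offers that and keeps 48.
Round 3 (country B proposes): rejecting gives country A an expected 0.8 × 48 = 38.4, so country B offers 38.4, keeping 201.6.
Round 2 (country A proposes): rejecting gives country B an expected 0.8 × 201.6 = 161.28; country A offers that and keeps 78.72.
Round 1 (country B proposes): rejecting gives country A an expected 0.8 × 78.72 = 62.976. Country B offers 62.976 and keeps 240 − 62.976 = 177.024.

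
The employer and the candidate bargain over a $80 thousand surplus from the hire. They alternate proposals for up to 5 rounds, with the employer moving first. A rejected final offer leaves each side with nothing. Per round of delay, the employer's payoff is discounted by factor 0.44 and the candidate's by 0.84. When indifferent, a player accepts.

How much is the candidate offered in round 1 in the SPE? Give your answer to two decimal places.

51.54

Work backward from the last round.
Round 5 (the employer proposes): the candidate will accept anything ≥ 0, so the employer offers 0 and keeps 80.
Round 4 (the candidate proposes): the employer can get 80 next round, worth 0.44 × 80 = 35.2 now, so the candidate offers 35.2, keeping 44.8.
Round 3 (the employer proposes): the candidate can get 44.8 next round, worth 0.84 × 44.8 = 37.632 now; the employer offers that and keeps 42.368.
Round 2 (the candidate proposes): the employer can get 42.368 next round, worth 0.44 × 42.368 = 18.64192 now; the candidate offers that and keeps 61.35808.
Round 1 (the employer proposes): the candidate can get 61.35808 next round, worth 0.84 × 61.35808 = 51.5407872 now. The employer offers 51.5407872 and keeps 80 − 51.5407872 = 28.4592128.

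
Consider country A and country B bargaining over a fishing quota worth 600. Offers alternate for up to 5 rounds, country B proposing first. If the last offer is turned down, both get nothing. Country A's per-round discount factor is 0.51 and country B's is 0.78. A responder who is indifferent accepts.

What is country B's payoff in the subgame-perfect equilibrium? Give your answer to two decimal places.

Round 5 (country B proposes): country A will accept anything ≥ 0, so country B offers 0 and keeps 600.
Round 4 (country A proposes): country B can get 600 next round, worth 0.78 × 600 = 468 now; country A offers that and keeps 132.
Round 3 (country B proposes): country A can get 132 next round, worth 0.51 × 132 = 67.32 now, so country B offers 67.32, keeping 532.68.
Round 2 (country A proposes): country B can get 532.68 next round, worth 0.78 × 532.68 = 415.4904 now. Country A offers 415.4904 and keeps 600 − 415.4904 = 184.5096.
Round 1 (country B proposes): country A can get 184.5096 next round, worth 0.51 × 184.5096 = 94.099896 now; country B offers that and keeps 505.900104.

505.90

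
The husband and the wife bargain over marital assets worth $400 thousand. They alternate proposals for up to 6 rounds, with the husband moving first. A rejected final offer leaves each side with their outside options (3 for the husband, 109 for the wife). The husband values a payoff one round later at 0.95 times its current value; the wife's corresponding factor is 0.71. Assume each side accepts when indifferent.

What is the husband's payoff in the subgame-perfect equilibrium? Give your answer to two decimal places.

247.99

Round 6 (the wife proposes): the husband gets 3 if talks fail, so the wife offers 3 and keeps 397.
Round 5 (the husband proposes): the wife can get 397 next round, worth 0.71 × 397 = 281.87 now, so the husband offers 281.87, keeping 118.13.
Round 4 (the wife proposes): the husband can get 118.13 next round, worth 0.95 × 118.13 = 112.2235 now. The wife offers 112.2235 and keeps 400 − 112.2235 = 287.7765.
Round 3 (the husband proposes): the wife can get 287.7765 next round, worth 0.71 × 287.7765 = 204.321315 now, so the husband offers 204.321315, keeping 195.678685.
Round 2 (the wife proposes): the husband can get 195.678685 next round, worth 0.95 × 195.678685 = 185.89475075 now. The wife offers 185.89475075 and keeps 400 − 185.89475075 = 214.10524925.
Round 1 (the husband proposes): the wife can get 214.10524925 next round, worth 0.71 × 214.10524925 = 152.0147269675 now, so the husband offers 152.0147269675, keeping 247.9852730325.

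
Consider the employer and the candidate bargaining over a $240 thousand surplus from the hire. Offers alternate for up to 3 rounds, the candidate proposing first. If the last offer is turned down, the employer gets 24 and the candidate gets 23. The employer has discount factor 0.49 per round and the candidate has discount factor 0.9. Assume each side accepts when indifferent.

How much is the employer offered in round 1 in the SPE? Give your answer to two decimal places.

22.34

Solve by backward induction from round 3.
Round 3 (the candidate proposes): the employer gets 24 if talks fail, so the candidate offers 24 and keeps 216.
Round 2 (the employer proposes): the candidate can get 216 next round, worth 0.9 × 216 = 194.4 now. The employer offers 194.4 and keeps 240 − 194.4 = 45.6.
Round 1 (the candidate proposes): the employer can get 45.6 next round, worth 0.49 × 45.6 = 22.344 now, so the candidate offers 22.344, keeping 217.656.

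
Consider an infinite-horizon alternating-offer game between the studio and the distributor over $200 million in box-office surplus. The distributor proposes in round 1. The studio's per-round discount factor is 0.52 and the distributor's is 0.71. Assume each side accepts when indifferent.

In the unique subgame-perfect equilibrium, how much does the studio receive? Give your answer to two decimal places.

47.81

Let x be the distributor's share when the distributor proposes and y be the studio's share when the studio proposes.
The studio accepts iff offered ≥ 0.52·y, so x = 200 − 0.52y. Symmetrically y = 200 − 0.71x.
Substituting: x = 200 − 0.52(200 − 0.71x), giving x(1 − 0.71·0.52) = 200(1 − 0.52).
So x = 200 × 0.48 / 0.6308 ≈ 152.1877, and the studio receives 200 − x ≈ 47.8123.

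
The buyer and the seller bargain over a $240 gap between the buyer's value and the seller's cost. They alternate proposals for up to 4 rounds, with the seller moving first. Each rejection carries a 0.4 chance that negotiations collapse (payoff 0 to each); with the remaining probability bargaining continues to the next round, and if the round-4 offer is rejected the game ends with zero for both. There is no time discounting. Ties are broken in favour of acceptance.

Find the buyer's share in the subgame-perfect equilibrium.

109.44

Round 4 (the buyer proposes): the seller will accept anything ≥ 0, so the buyer offers 0 and keeps 240.
Round 3 (the seller proposes): rejecting gives the buyer an expected 0.6 × 240 = 144, so the seller offers 144, keeping 96.
Round 2 (the buyer proposes): rejecting gives the seller an expected 0.6 × 96 = 57.6, so the buyer offers 57.6, keeping 182.4.
Round 1 (the seller proposes): rejecting gives the buyer an expected 0.6 × 182.4 = 109.44, so the seller offers 109.44, keeping 130.56.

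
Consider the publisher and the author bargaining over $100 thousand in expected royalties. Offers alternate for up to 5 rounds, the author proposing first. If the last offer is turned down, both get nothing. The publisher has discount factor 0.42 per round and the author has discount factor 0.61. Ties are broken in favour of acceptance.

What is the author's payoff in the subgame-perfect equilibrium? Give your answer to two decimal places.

79.42

Round 5 (the author proposes): the publisher will accept anything ≥ 0, so the author offers 0 and keeps 100.
Round 4 (the publisher proposes): the author can get 100 next round, worth 0.61 × 100 = 61 now; the publisher offers that and keeps 39.
Round 3 (the author proposes): the publisher can get 39 next round, worth 0.42 × 39 = 16.38 now. The author offers 16.38 and keeps 100 − 16.38 = 83.62.
Round 2 (the publisher proposes): the author can get 83.62 next round, worth 0.61 × 83.62 = 51.0082 now; the publisher offers that and keeps 48.9918.
Round 1 (the author proposes): the publisher can get 48.9918 next round, worth 0.42 × 48.9918 = 20.576556 now. The author offers 20.576556 and keeps 100 − 20.576556 = 79.423444.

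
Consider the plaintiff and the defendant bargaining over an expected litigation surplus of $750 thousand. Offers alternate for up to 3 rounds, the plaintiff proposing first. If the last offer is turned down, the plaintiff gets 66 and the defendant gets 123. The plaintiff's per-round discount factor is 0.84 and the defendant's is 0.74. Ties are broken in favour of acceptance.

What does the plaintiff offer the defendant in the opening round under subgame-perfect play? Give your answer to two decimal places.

165.26

Round 3 (the plaintiff proposes): the defendant gets 123 if talks fail, so the plaintiff offers 123 and keeps 627.
Round 2 (the defendant proposes): the plaintiff can get 627 next round, worth 0.84 × 627 = 526.68 now, so the defendant offers 526.68, keeping 223.32.
Round 1 (the plaintiff proposes): the defendant can get 223.32 next round, worth 0.74 × 223.32 = 165.2568 now; the plaintiff offers that and keeps 584.7432.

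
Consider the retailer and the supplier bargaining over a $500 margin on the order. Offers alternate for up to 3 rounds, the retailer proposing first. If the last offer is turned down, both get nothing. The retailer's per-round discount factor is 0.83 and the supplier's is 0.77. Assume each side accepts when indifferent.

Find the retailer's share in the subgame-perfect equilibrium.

By backward induction:
Round 3 (the retailer proposes): the supplier will accept anything ≥ 0, so the retailer offers 0 and keeps 500.
Round 2 (the supplier proposes): the retailer can get 500 next round, worth 0.83 × 500 = 415 now; the supplier offers that and keeps 85.
Round 1 (the retailer proposes): the supplier can get 85 next round, worth 0.77 × 85 = 65.45 now. The retailer offers 65.45 and keeps 500 − 65.45 = 434.55.

434.55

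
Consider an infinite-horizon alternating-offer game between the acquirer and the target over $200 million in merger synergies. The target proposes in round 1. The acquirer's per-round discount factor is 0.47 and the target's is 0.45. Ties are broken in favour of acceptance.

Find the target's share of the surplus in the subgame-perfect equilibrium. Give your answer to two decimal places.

In a stationary SPE each proposer offers the other exactly their discounted continuation value.
If the target keeps x when proposing and the acquirer keeps y when proposing, then x = 200 − 0.47y and y = 200 − 0.45x.
Solving: x = 200(1 − 0.47) / (1 − 0.45·0.47) = 106 / 0.7885 ≈ 134.4325.
The acquirer gets 200 − 134.4325 ≈ 65.5675.

134.43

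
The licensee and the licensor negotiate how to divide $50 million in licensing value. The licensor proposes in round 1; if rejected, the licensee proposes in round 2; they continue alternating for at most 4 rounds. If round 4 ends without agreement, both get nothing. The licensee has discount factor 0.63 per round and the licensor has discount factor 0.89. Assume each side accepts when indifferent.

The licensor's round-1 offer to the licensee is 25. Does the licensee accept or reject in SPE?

Accept

Round 4 (the licensee proposes): the licensor will accept anything ≥ 0, so the licensee offers 0 and keeps 50.
Round 3 (the licensor proposes): the licensee can get 50 next round, worth 0.63 × 50 = 31.5 now. The licensor offers 31.5 and keeps 50 − 31.5 = 18.5.
Round 2 (the licensee proposes): the licensor can get 18.5 next round, worth 0.89 × 18.5 = 16.465 now, so the licensee offers 16.465, keeping 33.535.
So by rejecting in round 1, the licensee gets 33.535 next round, worth 0.63 × 33.535 = 21.12705 now.
Offer 25 ≥ 21.12705, so the licensee accepts.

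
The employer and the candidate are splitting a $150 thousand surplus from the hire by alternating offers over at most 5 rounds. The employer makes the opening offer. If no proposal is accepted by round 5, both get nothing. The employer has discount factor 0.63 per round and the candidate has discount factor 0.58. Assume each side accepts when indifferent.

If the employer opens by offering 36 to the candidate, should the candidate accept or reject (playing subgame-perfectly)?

Reject

Work out the candidate's continuation value if the offer is rejected.
Round 5 (the employer proposes): rejection yields 0 for the candidate; the employer offers 0 and keeps 150.
Round 4 (the candidate proposes): the employer can get 150 next round, worth 0.63 × 150 = 94.5 now. The candidate offers 94.5 and keeps 150 − 94.5 = 55.5.
Round 3 (the employer proposes): the candidate can get 55.5 next round, worth 0.58 × 55.5 = 32.19 now, so the employer offers 32.19, keeping 117.81.
Round 2 (the candidate proposes): the employer can get 117.81 next round, worth 0.63 × 117.81 = 74.2203 now, so the candidate offers 74.2203, keeping 75.7797.
So by rejecting in round 1, the candidate gets 75.7797 next round, worth 0.58 × 75.7797 = 43.952226 now.
Offer 36 < 43.952226, so the candidate rejects.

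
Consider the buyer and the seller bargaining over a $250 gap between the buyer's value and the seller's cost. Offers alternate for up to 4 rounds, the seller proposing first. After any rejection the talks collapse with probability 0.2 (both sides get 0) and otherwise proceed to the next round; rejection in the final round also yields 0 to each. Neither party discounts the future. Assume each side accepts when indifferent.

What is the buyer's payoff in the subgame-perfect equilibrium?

Round 4 (the buyer proposes): rejection yields 0 for the seller; the buyer offers 0 and keeps 250.
Round 3 (the seller proposes): rejecting gives the buyer an expected 0.8 × 250 = 200, so the seller offers 200, keeping 50.
Round 2 (the buyer proposes): rejecting gives the seller an expected 0.8 × 50 = 40. The buyer offers 40 and keeps 250 − 40 = 210.
Round 1 (the seller proposes): rejecting gives the buyer an expected 0.8 × 210 = 168. The seller offers 168 and keeps 250 − 168 = 82.

168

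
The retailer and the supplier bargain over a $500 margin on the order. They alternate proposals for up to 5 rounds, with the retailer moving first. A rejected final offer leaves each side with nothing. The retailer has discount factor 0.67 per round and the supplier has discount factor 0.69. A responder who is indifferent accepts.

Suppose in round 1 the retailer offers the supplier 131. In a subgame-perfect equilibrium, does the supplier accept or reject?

Reject

Round 5 (the retailer proposes): rejection yields 0 for the supplier; the retailer offers 0 and keeps 500.
Round 4 (the supplier proposes): the retailer can get 500 next round, worth 0.67 × 500 = 335 now. The supplier offers 335 and keeps 500 − 335 = 165.
Round 3 (the retailer proposes): the supplier can get 165 next round, worth 0.69 × 165 = 113.85 now, so the retailer offers 113.85, keeping 386.15.
Round 2 (the supplier proposes): the retailer can get 386.15 next round, worth 0.67 × 386.15 = 258.7205 now, so the supplier offers 258.7205, keeping 241.2795.
So by rejecting in round 1, the supplier gets 241.2795 next round, worth 0.69 × 241.2795 = 166.482855 now.
Offer 131 < 166.482855, so the supplier rejects.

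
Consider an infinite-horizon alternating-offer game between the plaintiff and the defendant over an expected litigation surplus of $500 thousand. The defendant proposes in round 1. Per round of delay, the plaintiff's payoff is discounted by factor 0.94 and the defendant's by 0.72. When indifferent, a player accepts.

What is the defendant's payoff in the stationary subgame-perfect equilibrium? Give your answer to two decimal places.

Let x be the defendant's share when the defendant proposes and y be the plaintiff's share when the plaintiff proposes.
The plaintiff accepts iff offered ≥ 0.94·y, so x = 500 − 0.94y. Symmetrically y = 500 − 0.72x.
Substituting: x = 500 − 0.94(500 − 0.72x), giving x(1 − 0.72·0.94) = 500(1 − 0.94).
So x = 500 × 0.06 / 0.3232 ≈ 92.8218, and the plaintiff receives 500 − x ≈ 407.1782.

92.82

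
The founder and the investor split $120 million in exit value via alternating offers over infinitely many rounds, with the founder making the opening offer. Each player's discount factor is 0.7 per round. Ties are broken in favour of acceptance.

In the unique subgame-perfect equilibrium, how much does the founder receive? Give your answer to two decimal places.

70.59

Let x be the founder's share when the founder proposes and y be the investor's share when the investor proposes.
The investor accepts iff offered ≥ 0.7·y, so x = 120 − 0.7y. Symmetrically y = 120 − 0.7x.
Substituting: x = 120 − 0.7(120 − 0.7x), giving x(1 − 0.7·0.7) = 120(1 − 0.7).
So x = 120 × 0.3 / 0.51 ≈ 70.5882, and the investor receives 120 − x ≈ 49.4118.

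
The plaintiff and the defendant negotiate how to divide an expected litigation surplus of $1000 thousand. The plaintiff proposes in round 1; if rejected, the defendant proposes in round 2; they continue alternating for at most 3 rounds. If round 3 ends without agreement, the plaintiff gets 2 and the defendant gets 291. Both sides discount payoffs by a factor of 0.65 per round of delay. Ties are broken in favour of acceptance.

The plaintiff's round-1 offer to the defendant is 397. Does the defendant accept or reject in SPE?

Round 3 (the plaintiff proposes): the defendant gets 291 if talks fail, so the plaintiff offers 291 and keeps 709.
Round 2 (the defendant proposes): the plaintiff can get 709 next round, worth 0.65 × 709 = 460.85 now. The defendant offers 460.85 and keeps 1000 − 460.85 = 539.15.
So by rejecting in round 1, the defendant gets 539.15 next round, worth 0.65 × 539.15 = 350.4475 now.
Offer 397 ≥ 350.4475, so the defendant accepts.

Accept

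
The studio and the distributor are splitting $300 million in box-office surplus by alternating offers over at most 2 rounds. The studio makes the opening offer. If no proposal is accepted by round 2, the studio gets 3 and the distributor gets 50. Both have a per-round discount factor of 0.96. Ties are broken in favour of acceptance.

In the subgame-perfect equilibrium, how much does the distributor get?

Solve by backward induction from round 2.
Round 2 (the distributor proposes): the studio gets 3 if talks fail, so the distributor offers 3 and keeps 297.
Round 1 (the studio proposes): the distributor can get 297 next round, worth 0.96 × 297 = 285.12 now, so the studio offers 285.12, keeping 14.88.

285.12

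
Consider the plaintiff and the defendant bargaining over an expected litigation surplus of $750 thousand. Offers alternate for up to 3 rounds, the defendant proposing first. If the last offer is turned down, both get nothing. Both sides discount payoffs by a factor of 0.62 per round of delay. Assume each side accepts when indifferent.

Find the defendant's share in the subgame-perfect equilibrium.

Round 3 (the defendant proposes): rejection yields 0 for the plaintiff; the defendant offers 0 and keeps 750.
Round 2 (the plaintiff proposes): the defendant can get 750 next round, worth 0.62 × 750 = 465 now. The plaintiff offers 465 and keeps 750 − 465 = 285.
Round 1 (the defendant proposes): the plaintiff can get 285 next round, worth 0.62 × 285 = 176.7 now; the defendant offers that and keeps 573.3.

573.3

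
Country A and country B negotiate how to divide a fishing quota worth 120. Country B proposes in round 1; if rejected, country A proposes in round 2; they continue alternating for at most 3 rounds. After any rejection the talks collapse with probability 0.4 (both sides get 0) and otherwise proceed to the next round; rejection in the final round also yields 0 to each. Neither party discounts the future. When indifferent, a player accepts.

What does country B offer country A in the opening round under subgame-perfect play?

28.8

Round 3 (country B proposes): rejection yields 0 for country A; country B offers 0 and keeps 120.
Round 2 (country A proposes): rejecting gives country B an expected 0.6 × 120 = 72. Country A offers 72 and keeps 120 − 72 = 48.
Round 1 (country B proposes): rejecting gives country A an expected 0.6 × 48 = 28.8. Country B offers 28.8 and keeps 120 − 28.8 = 91.2.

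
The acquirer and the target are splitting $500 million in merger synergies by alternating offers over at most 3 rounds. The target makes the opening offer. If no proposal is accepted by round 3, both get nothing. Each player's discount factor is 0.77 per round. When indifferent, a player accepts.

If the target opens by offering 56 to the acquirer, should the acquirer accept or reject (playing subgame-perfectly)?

Reject

Round 3 (the target proposes): the acquirer will accept anything ≥ 0, so the target offers 0 and keeps 500.
Round 2 (the acquirer proposes): the target can get 500 next round, worth 0.77 × 500 = 385 now; the acquirer offers that and keeps 115.
So by rejecting in round 1, the acquirer gets 115 next round, worth 0.77 × 115 = 88.55 now.
Offer 56 < 88.55, so the acquirer rejects.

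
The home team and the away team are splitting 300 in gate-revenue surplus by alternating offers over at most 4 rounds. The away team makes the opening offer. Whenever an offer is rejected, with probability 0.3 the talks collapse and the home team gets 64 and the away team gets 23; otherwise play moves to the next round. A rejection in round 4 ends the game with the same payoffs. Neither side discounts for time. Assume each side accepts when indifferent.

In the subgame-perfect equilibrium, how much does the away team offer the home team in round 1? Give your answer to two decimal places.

181.79

Round 4 (the home team proposes): the away team gets 23 if talks fail, so the home team offers 23 and keeps 277.
Round 3 (the away team proposes): rejecting gives the home team an expected 0.7 × 277 + 0.3 × 64 = 213.1. The away team offers 213.1 and keeps 300 − 213.1 = 86.9.
Round 2 (the home team proposes): rejecting gives the away team an expected 0.7 × 86.9 + 0.3 × 23 = 67.73, so the home team offers 67.73, keeping 232.27.
Round 1 (the away team proposes): rejecting gives the home team an expected 0.7 × 232.27 + 0.3 × 64 = 181.789; the away team offers that and keeps 118.211.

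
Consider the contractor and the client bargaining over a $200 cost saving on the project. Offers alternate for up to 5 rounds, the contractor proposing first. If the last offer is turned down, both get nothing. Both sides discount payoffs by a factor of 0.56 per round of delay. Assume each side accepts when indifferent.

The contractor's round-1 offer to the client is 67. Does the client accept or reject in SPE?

Accept

Work out the client's continuation value if the offer is rejected.
Round 5 (the contractor proposes): rejection yields 0 for the client; the contractor offers 0 and keeps 200.
Round 4 (the client proposes): the contractor can get 200 next round, worth 0.56 × 200 = 112 now, so the client offers 112, keeping 88.
Round 3 (the contractor proposes): the client can get 88 next round, worth 0.56 × 88 = 49.28 now, so the contractor offers 49.28, keeping 150.72.
Round 2 (the client proposes): the contractor can get 150.72 next round, worth 0.56 × 150.72 = 84.4032 now, so the client offers 84.4032, keeping 115.5968.
So by rejecting in round 1, the client gets 115.5968 next round, worth 0.56 × 115.5968 = 64.734208 now.
Offer 67 ≥ 64.734208, so the client accepts.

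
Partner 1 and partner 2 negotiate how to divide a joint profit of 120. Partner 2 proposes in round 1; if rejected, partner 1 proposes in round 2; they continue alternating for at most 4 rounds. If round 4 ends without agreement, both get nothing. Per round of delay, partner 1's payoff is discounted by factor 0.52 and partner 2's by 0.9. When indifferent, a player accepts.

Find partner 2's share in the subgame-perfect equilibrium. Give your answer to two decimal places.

84.56

Round 4 (partner 1 proposes): partner 2 will accept anything ≥ 0, so partner 1 offers 0 and keeps 120.
Round 3 (partner 2 proposes): partner 1 can get 120 next round, worth 0.52 × 120 = 62.4 now; partner 2 offers that and keeps 57.6.
Round 2 (partner 1 proposes): partner 2 can get 57.6 next round, worth 0.9 × 57.6 = 51.84 now. Partner 1 offers 51.84 and keeps 120 − 51.84 = 68.16.
Round 1 (partner 2 proposes): partner 1 can get 68.16 next round, worth 0.52 × 68.16 = 35.4432 now. Partner 2 offers 35.4432 and keeps 120 − 35.4432 = 84.5568.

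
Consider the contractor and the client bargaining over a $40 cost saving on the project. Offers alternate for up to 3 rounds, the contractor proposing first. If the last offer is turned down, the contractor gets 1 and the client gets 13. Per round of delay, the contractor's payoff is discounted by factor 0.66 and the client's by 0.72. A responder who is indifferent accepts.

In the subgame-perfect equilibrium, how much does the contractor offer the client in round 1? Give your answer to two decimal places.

Work backward from the last round.
Round 3 (the contractor proposes): the client gets 13 if talks fail, so the contractor offers 13 and keeps 27.
Round 2 (the client proposes): the contractor can get 27 next round, worth 0.66 × 27 = 17.82 now. The client offers 17.82 and keeps 40 − 17.82 = 22.18.
Round 1 (the contractor proposes): the client can get 22.18 next round, worth 0.72 × 22.18 = 15.9696 now; the contractor offers that and keeps 24.0304.

15.97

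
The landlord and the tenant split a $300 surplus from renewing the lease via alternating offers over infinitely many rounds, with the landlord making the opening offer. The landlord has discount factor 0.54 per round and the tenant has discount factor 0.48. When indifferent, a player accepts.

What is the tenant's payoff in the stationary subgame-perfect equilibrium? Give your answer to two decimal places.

In a stationary SPE each proposer offers the other exactly their discounted continuation value.
If the landlord keeps x when proposing and the tenant keeps y when proposing, then x = 300 − 0.48y and y = 300 − 0.54x.
Solving: x = 300(1 − 0.48) / (1 − 0.54·0.48) = 156 / 0.7408 ≈ 210.5832.
The tenant gets 300 − 210.5832 ≈ 89.4168.

89.42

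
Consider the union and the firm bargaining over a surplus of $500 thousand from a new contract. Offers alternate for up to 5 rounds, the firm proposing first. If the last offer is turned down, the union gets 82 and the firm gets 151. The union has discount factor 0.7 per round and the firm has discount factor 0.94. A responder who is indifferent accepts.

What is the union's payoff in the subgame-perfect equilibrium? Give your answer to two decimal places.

70.32

By backward induction:
Round 5 (the firm proposes): the union gets 82 if talks fail, so the firm offers 82 and keeps 418.
Round 4 (the union proposes): the firm can get 418 next round, worth 0.94 × 418 = 392.92 now. The union offers 392.92 and keeps 500 − 392.92 = 107.08.
Round 3 (the firm proposes): the union can get 107.08 next round, worth 0.7 × 107.08 = 74.956 now; the firm offers that and keeps 425.044.
Round 2 (the union proposes): the firm can get 425.044 next round, worth 0.94 × 425.044 = 399.54136 now; the union offers that and keeps 100.45864.
Round 1 (the firm proposes): the union can get 100.45864 next round, worth 0.7 × 100.45864 = 70.321048 now; the firm offers that and keeps 429.678952.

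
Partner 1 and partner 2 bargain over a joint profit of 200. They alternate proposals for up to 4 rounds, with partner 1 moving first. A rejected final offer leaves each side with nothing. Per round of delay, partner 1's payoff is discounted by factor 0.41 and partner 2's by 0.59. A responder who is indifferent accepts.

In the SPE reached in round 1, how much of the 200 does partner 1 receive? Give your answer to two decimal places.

Round 4 (partner 2 proposes): partner 1 will accept anything ≥ 0, so partner 2 offers 0 and keeps 200.
Round 3 (partner 1 proposes): partner 2 can get 200 next round, worth 0.59 × 200 = 118 now, so partner 1 offers 118, keeping 82.
Round 2 (partner 2 proposes): partner 1 can get 82 next round, worth 0.41 × 82 = 33.62 now, so partner 2 offers 33.62, keeping 166.38.
Round 1 (partner 1 proposes): partner 2 can get 166.38 next round, worth 0.59 × 166.38 = 98.1642 now; partner 1 offers that and keeps 101.8358.

101.84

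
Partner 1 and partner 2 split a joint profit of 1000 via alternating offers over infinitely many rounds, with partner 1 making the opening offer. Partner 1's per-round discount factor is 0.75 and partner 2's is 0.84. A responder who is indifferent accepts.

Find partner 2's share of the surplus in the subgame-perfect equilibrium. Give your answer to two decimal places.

567.57

Let x be partner 1's share when partner 1 proposes and y be partner 2's share when partner 2 proposes.
Partner 2 accepts iff offered ≥ 0.84·y, so x = 1000 − 0.84y. Symmetrically y = 1000 − 0.75x.
Substituting: x = 1000 − 0.84(1000 − 0.75x), giving x(1 − 0.75·0.84) = 1000(1 − 0.84).
So x = 1000 × 0.16 / 0.37 ≈ 432.4324, and partner 2 receives 1000 − x ≈ 567.5676.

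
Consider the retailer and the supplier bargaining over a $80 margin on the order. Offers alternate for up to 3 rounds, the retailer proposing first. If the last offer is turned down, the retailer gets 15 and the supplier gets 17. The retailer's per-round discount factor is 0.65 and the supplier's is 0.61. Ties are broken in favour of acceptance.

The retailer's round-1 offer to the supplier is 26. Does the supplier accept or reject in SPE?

Round 3 (the retailer proposes): the supplier gets 17 if talks fail, so the retailer offers 17 and keeps 63.
Round 2 (the supplier proposes): the retailer can get 63 next round, worth 0.65 × 63 = 40.95 now. The supplier offers 40.95 and keeps 80 − 40.95 = 39.05.
So by rejecting in round 1, the supplier gets 39.05 next round, worth 0.61 × 39.05 = 23.8205 now.
Offer 26 ≥ 23.8205, so the supplier accepts.

Accept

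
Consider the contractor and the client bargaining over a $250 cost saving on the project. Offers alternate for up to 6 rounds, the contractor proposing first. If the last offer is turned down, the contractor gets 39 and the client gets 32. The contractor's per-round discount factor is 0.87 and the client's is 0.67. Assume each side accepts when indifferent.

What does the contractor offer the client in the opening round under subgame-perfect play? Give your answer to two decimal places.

Round 6 (the client proposes): the contractor gets 39 if talks fail, so the client offers 39 and keeps 211.
Round 5 (the contractor proposes): the client can get 211 next round, worth 0.67 × 211 = 141.37 now. The contractor offers 141.37 and keeps 250 − 141.37 = 108.63.
Round 4 (the client proposes): the contractor can get 108.63 next round, worth 0.87 × 108.63 = 94.5081 now; the client offers that and keeps 155.4919.
Round 3 (the contractor proposes): the client can get 155.4919 next round, worth 0.67 × 155.4919 = 104.179573 now; the contractor offers that and keeps 145.820427.
Round 2 (the client proposes): the contractor can get 145.820427 next round, worth 0.87 × 145.820427 = 126.86377149 now, so the client offers 126.86377149, keeping 123.13622851.
Round 1 (the contractor proposes): the client can get 123.13622851 next round, worth 0.67 × 123.13622851 = 82.5012731017 now, so the contractor offers 82.5012731017, keeping 167.4987268983.

82.50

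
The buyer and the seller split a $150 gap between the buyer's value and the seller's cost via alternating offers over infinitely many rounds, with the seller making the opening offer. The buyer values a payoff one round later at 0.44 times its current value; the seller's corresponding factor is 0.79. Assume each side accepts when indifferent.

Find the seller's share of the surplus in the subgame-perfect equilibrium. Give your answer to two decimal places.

128.76

When the seller proposes, the buyer accepts any offer worth at least 0.44 times what the buyer would get by proposing next round; and vice versa.
This gives x = 150 − 0.44y and y = 150 − 0.79x, where x and y are each side's share when it proposes.
Hence (1 − 0.44·0.79)x = 150(1 − 0.44), i.e. 0.6524·x = 84.
x ≈ 128.7554; the buyer's share is 150 − x ≈ 21.2446.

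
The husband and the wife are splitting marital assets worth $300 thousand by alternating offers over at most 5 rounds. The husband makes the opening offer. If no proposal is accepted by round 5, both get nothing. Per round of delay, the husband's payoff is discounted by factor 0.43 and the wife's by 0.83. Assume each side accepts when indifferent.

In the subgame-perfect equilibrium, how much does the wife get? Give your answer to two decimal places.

By backward induction:
Round 5 (the husband proposes): rejection yields 0 for the wife; the husband offers 0 and keeps 300.
Round 4 (the wife proposes): the husband can get 300 next round, worth 0.43 × 300 = 129 now. The wife offers 129 and keeps 300 − 129 = 171.
Round 3 (the husband proposes): the wife can get 171 next round, worth 0.83 × 171 = 141.93 now. The husband offers 141.93 and keeps 300 − 141.93 = 158.07.
Round 2 (the wife proposes): the husband can get 158.07 next round, worth 0.43 × 158.07 = 67.9701 now, so the wife offers 67.9701, keeping 232.0299.
Round 1 (the husband proposes): the wife can get 232.0299 next round, worth 0.83 × 232.0299 = 192.584817 now. The husband offers 192.584817 and keeps 300 − 192.584817 = 107.415183.

192.58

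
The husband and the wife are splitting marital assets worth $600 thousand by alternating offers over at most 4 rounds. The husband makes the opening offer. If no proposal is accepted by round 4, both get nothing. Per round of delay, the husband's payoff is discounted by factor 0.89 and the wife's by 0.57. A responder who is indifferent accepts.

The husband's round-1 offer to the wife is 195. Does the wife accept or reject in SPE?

Round 4 (the wife proposes): the husband will accept anything ≥ 0, so the wife offers 0 and keeps 600.
Round 3 (the husband proposes): the wife can get 600 next round, worth 0.57 × 600 = 342 now. The husband offers 342 and keeps 600 − 342 = 258.
Round 2 (the wife proposes): the husband can get 258 next round, worth 0.89 × 258 = 229.62 now. The wife offers 229.62 and keeps 600 − 229.62 = 370.38.
So by rejecting in round 1, the wife gets 370.38 next round, worth 0.57 × 370.38 = 211.1166 now.
Offer 195 < 211.1166, so the wife rejects.

Reject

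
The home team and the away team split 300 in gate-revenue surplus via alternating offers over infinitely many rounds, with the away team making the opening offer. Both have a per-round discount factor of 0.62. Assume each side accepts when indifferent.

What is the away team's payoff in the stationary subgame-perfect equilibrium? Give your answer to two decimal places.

185.19

Let x be the away team's share when the away team proposes and y be the home team's share when the home team proposes.
The home team accepts iff offered ≥ 0.62·y, so x = 300 − 0.62y. Symmetrically y = 300 − 0.62x.
Substituting: x = 300 − 0.62(300 − 0.62x), giving x(1 − 0.62·0.62) = 300(1 − 0.62).
So x = 300 × 0.38 / 0.6156 ≈ 185.1852, and the home team receives 300 − x ≈ 114.8148.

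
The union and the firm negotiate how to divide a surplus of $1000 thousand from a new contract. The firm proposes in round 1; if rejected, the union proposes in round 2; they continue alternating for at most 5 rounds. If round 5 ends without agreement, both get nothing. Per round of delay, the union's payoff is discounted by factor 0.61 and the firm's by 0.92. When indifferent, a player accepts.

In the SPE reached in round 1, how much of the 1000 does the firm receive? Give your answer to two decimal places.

923.81

Round 5 (the firm proposes): the union will accept anything ≥ 0, so the firm offers 0 and keeps 1000.
Round 4 (the union proposes): the firm can get 1000 next round, worth 0.92 × 1000 = 920 now. The union offers 920 and keeps 1000 − 920 = 80.
Round 3 (the firm proposes): the union can get 80 next round, worth 0.61 × 80 = 48.8 now; the firm offers that and keeps 951.2.
Round 2 (the union proposes): the firm can get 951.2 next round, worth 0.92 × 951.2 = 875.104 now, so the union offers 875.104, keeping 124.896.
Round 1 (the firm proposes): the union can get 124.896 next round, worth 0.61 × 124.896 = 76.18656 now. The firm offers 76.18656 and keeps 1000 − 76.18656 = 923.81344.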